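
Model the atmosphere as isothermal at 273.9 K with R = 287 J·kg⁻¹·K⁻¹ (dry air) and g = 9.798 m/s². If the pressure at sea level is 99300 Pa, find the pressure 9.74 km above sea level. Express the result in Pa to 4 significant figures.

P ≈ 29490 Pa

Scale height: H = RT/g = 287 × 273.9 / 9.798 = 8023.0 m.
Barometric formula: P = P₀ exp(−z/H).
z/H = 9740.0/8023.0 = 1.2140; exp(−1.2140) = 0.29701.
P = 99300 × 0.29701 = 29493 Pa.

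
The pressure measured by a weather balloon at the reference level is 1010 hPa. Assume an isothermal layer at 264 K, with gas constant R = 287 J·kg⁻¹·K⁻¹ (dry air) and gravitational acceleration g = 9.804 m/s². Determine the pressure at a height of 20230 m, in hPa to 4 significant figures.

Scale height: H = RT/g = 287 × 264 / 9.804 = 7728.3 m.
Barometric formula: P = P₀ exp(−z/H).
z/H = 20230/7728.3 = 2.6177; exp(−2.6177) = 0.072971.
P = 1010 × 0.072971 = 73.701 hPa.

P ≈ 73.70 hPa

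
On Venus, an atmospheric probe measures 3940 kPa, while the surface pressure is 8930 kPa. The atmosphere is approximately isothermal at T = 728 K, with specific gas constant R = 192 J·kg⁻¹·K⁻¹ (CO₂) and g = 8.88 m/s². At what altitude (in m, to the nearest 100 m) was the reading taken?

z ≈ 12900 m

Scale height: H = RT/g = 192 × 728 / 8.88 = 15741 m.
Invert the barometric formula: z = H ln(P₀/P).
P₀/P = 8930/3940 = 2.2665; ln(2.2665) = 0.81824.
z = 15741 × 0.81824 = 12880 m.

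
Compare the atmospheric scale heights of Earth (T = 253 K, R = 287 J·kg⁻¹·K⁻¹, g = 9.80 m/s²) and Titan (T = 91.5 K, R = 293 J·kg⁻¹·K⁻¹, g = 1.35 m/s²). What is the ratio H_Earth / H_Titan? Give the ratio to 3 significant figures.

H_Earth/H_Titan ≈ 0.373

H = RT/g for each body.
H_Earth = 287 × 253 / 9.80 = 7409.3 m.
H_Titan = 293 × 91.5 / 1.35 = 19859 m.
H_Earth/H_Titan = 7409.3/19859 = 0.37310.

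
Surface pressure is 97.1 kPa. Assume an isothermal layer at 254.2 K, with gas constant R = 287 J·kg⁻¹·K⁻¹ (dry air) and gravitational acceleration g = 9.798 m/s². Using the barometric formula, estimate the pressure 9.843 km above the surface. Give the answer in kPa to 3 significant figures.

P ≈ 25.9 kPa

Scale height: H = RT/g = 287 × 254.2 / 9.798 = 7445.9 m.
Barometric formula: P = P₀ exp(−z/H).
z/H = 9843.0/7445.9 = 1.3219; exp(−1.3219) = 0.26663.
P = 97.1 × 0.26663 = 25.890 kPa.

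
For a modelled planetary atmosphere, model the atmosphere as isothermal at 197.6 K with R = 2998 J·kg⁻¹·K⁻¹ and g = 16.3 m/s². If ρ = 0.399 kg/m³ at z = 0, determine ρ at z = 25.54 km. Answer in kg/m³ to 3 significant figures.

ρ ≈ 0.198 kg/m³

Scale height: H = RT/g = 2998 × 197.6 / 16.3 = 36344 m.
In an isothermal atmosphere, density decays like pressure: ρ = ρ₀ exp(−z/H).
z/H = 25540/36344 = 0.70273; exp(−0.70273) = 0.49523.
ρ = 0.399 × 0.49523 = 0.19760 kg/m³.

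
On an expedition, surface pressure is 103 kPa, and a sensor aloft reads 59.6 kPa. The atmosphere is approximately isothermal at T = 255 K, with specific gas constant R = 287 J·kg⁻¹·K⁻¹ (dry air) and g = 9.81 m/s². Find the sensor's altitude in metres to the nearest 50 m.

Scale height: H = RT/g = 287 × 255 / 9.81 = 7460.2 m.
Invert the barometric formula: z = H ln(P₀/P).
P₀/P = 103/59.6 = 1.7282; ln(1.7282) = 0.54708.
z = 7460.2 × 0.54708 = 4081.3 m.

z ≈ 4100 m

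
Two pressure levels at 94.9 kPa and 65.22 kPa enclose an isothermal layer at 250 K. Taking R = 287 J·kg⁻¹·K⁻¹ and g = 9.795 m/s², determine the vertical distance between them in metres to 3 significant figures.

Δz ≈ 2750 m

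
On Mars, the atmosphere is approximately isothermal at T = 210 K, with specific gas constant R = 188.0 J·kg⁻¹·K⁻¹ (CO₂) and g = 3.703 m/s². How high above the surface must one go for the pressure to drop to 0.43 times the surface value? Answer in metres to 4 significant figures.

Scale height: H = RT/g = 188.0 × 210 / 3.703 = 10662 m.
Set P/P₀ = exp(−z/H) = 0.43, so z = −H ln(0.43).
−ln(0.43) = 0.84397; z = 10662 × 0.84397 = 8998.4 m.

z ≈ 8998 m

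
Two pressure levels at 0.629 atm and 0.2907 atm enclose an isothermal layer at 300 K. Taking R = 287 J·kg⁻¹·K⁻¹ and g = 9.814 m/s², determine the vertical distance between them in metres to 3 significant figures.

Hypsometric equation: Δz = (R T̄/g) ln(P₁/P₂).
R T̄/g = 287 × 300 / 9.814 = 8773.2 m.
ln(0.629/0.2907) = ln(2.1637) = 0.77182.
Δz = 8773.2 × 0.77182 = 6771.3 m.

Δz ≈ 6770 m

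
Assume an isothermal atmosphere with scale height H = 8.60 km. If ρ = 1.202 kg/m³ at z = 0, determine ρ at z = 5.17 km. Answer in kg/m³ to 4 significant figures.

ρ ≈ 0.6589 kg/m³

In an isothermal atmosphere, density decays like pressure: ρ = ρ₀ exp(−z/H).
z/H = 5170.0/8600.0 = 0.60116; exp(−0.60116) = 0.54818.
ρ = 1.202 × 0.54818 = 0.65891 kg/m³.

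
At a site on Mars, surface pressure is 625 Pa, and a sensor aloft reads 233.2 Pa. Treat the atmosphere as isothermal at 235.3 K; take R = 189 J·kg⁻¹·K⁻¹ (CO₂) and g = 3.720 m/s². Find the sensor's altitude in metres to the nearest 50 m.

z ≈ 11800 m

Scale height: H = RT/g = 189 × 235.3 / 3.720 = 11955 m.
Invert the barometric formula: z = H ln(P₀/P).
P₀/P = 625/233.2 = 2.6801; ln(2.6801) = 0.98585.
z = 11955 × 0.98585 = 11786 m.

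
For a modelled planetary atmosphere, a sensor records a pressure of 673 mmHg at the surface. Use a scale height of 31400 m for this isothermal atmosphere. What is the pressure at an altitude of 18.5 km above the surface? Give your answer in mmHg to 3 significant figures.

Barometric formula: P = P₀ exp(−z/H).
z/H = 18500/31400 = 0.58917; exp(−0.58917) = 0.55479.
P = 673 × 0.55479 = 373.37 mmHg.

P ≈ 373 mmHg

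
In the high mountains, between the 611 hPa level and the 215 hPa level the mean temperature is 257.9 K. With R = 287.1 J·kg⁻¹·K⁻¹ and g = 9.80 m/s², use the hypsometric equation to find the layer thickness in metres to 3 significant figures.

Hypsometric equation: Δz = (R T̄/g) ln(P₁/P₂).
R T̄/g = 287.1 × 257.9 / 9.80 = 7555.4 m.
ln(611/215) = ln(2.8419) = 1.0445.
Δz = 7555.4 × 1.0445 = 7891.6 m.

Δz ≈ 7890 m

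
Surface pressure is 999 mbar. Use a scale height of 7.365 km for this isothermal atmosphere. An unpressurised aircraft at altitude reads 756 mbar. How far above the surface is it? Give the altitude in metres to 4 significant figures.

z ≈ 2053 m

Invert the barometric formula: z = H ln(P₀/P).
P₀/P = 999/756 = 1.3214; ln(1.3214) = 0.27869.
z = 7365.0 × 0.27869 = 2052.6 m.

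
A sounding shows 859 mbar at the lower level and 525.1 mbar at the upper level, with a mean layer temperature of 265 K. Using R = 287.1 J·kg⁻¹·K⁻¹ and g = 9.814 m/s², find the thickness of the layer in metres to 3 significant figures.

Hypsometric equation: Δz = (R T̄/g) ln(P₁/P₂).
R T̄/g = 287.1 × 265 / 9.814 = 7752.3 m.
ln(859/525.1) = ln(1.6359) = 0.49219.
Δz = 7752.3 × 0.49219 = 3815.6 m.

Δz ≈ 3820 m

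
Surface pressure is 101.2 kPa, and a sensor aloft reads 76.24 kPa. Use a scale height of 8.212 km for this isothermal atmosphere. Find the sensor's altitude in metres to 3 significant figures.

z ≈ 2330 m

Invert the barometric formula: z = H ln(P₀/P).
P₀/P = 101.2/76.24 = 1.3274; ln(1.3274) = 0.28322.
z = 8212.0 × 0.28322 = 2325.8 m.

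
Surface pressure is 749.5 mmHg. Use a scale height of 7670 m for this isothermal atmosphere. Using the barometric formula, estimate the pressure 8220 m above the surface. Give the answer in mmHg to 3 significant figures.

P ≈ 257 mmHg

Barometric formula: P = P₀ exp(−z/H).
z/H = 8220.0/7670.0 = 1.0717; exp(−1.0717) = 0.34243.
P = 749.5 × 0.34243 = 256.65 mmHg.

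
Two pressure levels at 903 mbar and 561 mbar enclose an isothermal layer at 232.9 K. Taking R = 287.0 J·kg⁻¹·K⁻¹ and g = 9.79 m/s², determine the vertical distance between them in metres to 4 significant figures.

Δz ≈ 3250 m

Hypsometric equation: Δz = (R T̄/g) ln(P₁/P₂).
R T̄/g = 287.0 × 232.9 / 9.79 = 6827.6 m.
ln(903/561) = ln(1.6096) = 0.47599.
Δz = 6827.6 × 0.47599 = 3249.9 m.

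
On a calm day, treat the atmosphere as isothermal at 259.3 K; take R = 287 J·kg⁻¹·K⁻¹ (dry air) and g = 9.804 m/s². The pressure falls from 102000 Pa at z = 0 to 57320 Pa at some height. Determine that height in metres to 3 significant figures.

z ≈ 4370 m

Scale height: H = RT/g = 287 × 259.3 / 9.804 = 7590.7 m.
Invert the barometric formula: z = H ln(P₀/P).
P₀/P = 102000/57320 = 1.7795; ln(1.7795) = 0.57633.
z = 7590.7 × 0.57633 = 4374.7 m.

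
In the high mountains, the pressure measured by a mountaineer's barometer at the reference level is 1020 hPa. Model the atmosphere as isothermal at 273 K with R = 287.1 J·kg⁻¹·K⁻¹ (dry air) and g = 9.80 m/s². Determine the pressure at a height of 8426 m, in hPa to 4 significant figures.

Scale height: H = RT/g = 287.1 × 273 / 9.80 = 7997.8 m.
Barometric formula: P = P₀ exp(−z/H).
z/H = 8426.0/7997.8 = 1.0535; exp(−1.0535) = 0.34872.
P = 1020 × 0.34872 = 355.69 hPa.

P ≈ 355.7 hPa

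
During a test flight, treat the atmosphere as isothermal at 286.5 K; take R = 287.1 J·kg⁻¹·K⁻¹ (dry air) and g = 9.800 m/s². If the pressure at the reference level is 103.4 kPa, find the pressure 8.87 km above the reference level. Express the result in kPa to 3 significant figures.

P ≈ 35.9 kPa

Scale height: H = RT/g = 287.1 × 286.5 / 9.800 = 8393.3 m.
Barometric formula: P = P₀ exp(−z/H).
z/H = 8870.0/8393.3 = 1.0568; exp(−1.0568) = 0.34757.
P = 103.4 × 0.34757 = 35.939 kPa.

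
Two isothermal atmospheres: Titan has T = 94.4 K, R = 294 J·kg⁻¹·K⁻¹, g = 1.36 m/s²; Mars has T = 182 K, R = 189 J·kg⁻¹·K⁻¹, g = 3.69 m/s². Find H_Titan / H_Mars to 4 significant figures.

H = RT/g for each body.
H_Titan = 294 × 94.4 / 1.36 = 20407 m.
H_Mars = 189 × 182 / 3.69 = 9322.0 m.
H_Titan/H_Mars = 20407/9322.0 = 2.1891.

H_Titan/H_Mars ≈ 2.189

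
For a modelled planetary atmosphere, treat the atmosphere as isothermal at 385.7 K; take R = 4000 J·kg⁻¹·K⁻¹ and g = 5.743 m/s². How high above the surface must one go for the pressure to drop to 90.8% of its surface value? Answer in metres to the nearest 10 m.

Scale height: H = RT/g = 4000 × 385.7 / 5.743 = 268640 m.
Set P/P₀ = exp(−z/H) = 0.908, so z = −H ln(0.908).
−ln(0.908) = 0.096511; z = 268640 × 0.096511 = 25927 m.

z ≈ 25930 m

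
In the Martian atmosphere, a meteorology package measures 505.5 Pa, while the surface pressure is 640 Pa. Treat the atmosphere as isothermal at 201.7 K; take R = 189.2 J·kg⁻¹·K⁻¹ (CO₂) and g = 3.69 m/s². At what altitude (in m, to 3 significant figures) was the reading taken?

z ≈ 2440 m

Scale height: H = RT/g = 189.2 × 201.7 / 3.69 = 10342 m.
Invert the barometric formula: z = H ln(P₀/P).
P₀/P = 640/505.5 = 1.2661; ln(1.2661) = 0.23594.
z = 10342 × 0.23594 = 2440.1 m.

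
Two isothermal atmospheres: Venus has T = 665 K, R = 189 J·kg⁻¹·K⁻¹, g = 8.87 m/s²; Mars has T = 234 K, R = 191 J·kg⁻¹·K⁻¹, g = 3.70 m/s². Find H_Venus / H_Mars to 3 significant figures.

H_Venus/H_Mars ≈ 1.17

H = RT/g for each body.
H_Venus = 189 × 665 / 8.87 = 14170 m.
H_Mars = 191 × 234 / 3.70 = 12079 m.
H_Venus/H_Mars = 14170/12079 = 1.1731.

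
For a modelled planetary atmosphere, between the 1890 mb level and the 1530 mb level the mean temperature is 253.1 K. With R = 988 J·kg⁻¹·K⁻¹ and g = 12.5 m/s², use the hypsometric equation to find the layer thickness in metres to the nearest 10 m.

Δz ≈ 4230 m

Hypsometric equation: Δz = (R T̄/g) ln(P₁/P₂).
R T̄/g = 988 × 253.1 / 12.5 = 20005 m.
ln(1890/1530) = ln(1.2353) = 0.21131.
Δz = 20005 × 0.21131 = 4227.3 m.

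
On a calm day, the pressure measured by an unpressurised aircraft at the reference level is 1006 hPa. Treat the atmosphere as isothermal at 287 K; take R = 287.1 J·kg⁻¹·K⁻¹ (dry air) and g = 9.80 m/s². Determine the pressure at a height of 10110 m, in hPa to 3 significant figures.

P ≈ 302 hPa

Scale height: H = RT/g = 287.1 × 287 / 9.80 = 8407.9 m.
Barometric formula: P = P₀ exp(−z/H).
z/H = 10110/8407.9 = 1.2024; exp(−1.2024) = 0.30047.
P = 1006 × 0.30047 = 302.27 hPa.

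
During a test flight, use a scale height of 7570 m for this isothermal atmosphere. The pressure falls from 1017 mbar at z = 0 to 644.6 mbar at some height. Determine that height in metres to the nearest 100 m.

Invert the barometric formula: z = H ln(P₀/P).
P₀/P = 1017/644.6 = 1.5777; ln(1.5777) = 0.45597.
z = 7570.0 × 0.45597 = 3451.7 m.

z ≈ 3500 m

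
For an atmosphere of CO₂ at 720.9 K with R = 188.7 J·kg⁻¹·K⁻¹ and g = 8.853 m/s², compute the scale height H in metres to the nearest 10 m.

The scale height of an isothermal atmosphere is H = RT/g.
H = 188.7 × 720.9 / 8.853 = 136030/8.853 = 15365 m.

H ≈ 15370 m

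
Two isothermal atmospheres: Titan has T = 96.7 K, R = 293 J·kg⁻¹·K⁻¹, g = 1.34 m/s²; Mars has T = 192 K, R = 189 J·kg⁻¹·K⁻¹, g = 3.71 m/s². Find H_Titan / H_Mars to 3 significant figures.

H = RT/g for each body.
H_Titan = 293 × 96.7 / 1.34 = 21144 m.
H_Mars = 189 × 192 / 3.71 = 9781.1 m.
H_Titan/H_Mars = 21144/9781.1 = 2.1617.

H_Titan/H_Mars ≈ 2.16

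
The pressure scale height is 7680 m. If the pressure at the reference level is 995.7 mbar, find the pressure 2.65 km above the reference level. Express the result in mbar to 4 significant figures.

P ≈ 705.1 mbar

Barometric formula: P = P₀ exp(−z/H).
z/H = 2650.0/7680.0 = 0.34505; exp(−0.34505) = 0.70818.
P = 995.7 × 0.70818 = 705.13 mbar.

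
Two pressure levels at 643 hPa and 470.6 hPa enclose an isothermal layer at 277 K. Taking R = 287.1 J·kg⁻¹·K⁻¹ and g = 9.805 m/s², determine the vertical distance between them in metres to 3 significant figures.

Δz ≈ 2530 m

Hypsometric equation: Δz = (R T̄/g) ln(P₁/P₂).
R T̄/g = 287.1 × 277 / 9.805 = 8110.8 m.
ln(643/470.6) = ln(1.3663) = 0.31211.
Δz = 8110.8 × 0.31211 = 2531.5 m.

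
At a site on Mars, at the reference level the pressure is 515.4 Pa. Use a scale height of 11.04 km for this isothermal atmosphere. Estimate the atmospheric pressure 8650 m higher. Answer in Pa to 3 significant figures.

P ≈ 235 Pa

Barometric formula: P = P₀ exp(−z/H).
z/H = 8650.0/11040 = 0.78351; exp(−0.78351) = 0.45680.
P = 515.4 × 0.45680 = 235.43 Pa.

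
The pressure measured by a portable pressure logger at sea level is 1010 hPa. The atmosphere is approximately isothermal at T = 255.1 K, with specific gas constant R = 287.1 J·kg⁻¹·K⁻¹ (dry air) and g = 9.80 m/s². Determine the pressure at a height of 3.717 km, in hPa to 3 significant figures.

Scale height: H = RT/g = 287.1 × 255.1 / 9.80 = 7473.4 m.
Barometric formula: P = P₀ exp(−z/H).
z/H = 3717.0/7473.4 = 0.49736; exp(−0.49736) = 0.60813.
P = 1010 × 0.60813 = 614.21 hPa.

P ≈ 614 hPa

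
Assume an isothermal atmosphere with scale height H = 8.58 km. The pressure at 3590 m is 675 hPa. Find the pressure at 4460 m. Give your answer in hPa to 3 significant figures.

Between two levels, P₂ = P₁ exp(−Δz/H) with Δz = z₂ − z₁.
Δz = 4460.0 − 3590.0 = 870.00 m; Δz/H = 870.00/8580.0 = 0.10140.
P₂ = 675 × exp(−0.10140) = 675 × 0.90357 = 609.91 hPa.

P ≈ 610 hPa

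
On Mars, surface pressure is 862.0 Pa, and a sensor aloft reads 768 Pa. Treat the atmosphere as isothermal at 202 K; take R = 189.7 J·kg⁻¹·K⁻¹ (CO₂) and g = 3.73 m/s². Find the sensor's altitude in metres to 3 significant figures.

z ≈ 1190 m

Scale height: H = RT/g = 189.7 × 202 / 3.73 = 10273 m.
Invert the barometric formula: z = H ln(P₀/P).
P₀/P = 862.0/768 = 1.1224; ln(1.1224) = 0.11547.
z = 10273 × 0.11547 = 1186.2 m.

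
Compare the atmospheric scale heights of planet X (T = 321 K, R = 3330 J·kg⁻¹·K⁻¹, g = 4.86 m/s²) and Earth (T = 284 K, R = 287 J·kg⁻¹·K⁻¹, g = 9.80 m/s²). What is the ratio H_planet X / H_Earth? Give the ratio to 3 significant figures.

H_planet X/H_Earth ≈ 26.4

H = RT/g for each body.
H_planet X = 3330 × 321 / 4.86 = 219940 m.
H_Earth = 287 × 284 / 9.80 = 8317.1 m.
H_planet X/H_Earth = 219940/8317.1 = 26.444.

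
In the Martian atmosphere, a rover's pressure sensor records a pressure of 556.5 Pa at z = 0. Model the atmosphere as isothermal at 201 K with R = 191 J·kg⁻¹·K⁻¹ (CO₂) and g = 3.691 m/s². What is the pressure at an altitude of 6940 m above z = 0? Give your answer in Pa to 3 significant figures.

P ≈ 286 Pa

Scale height: H = RT/g = 191 × 201 / 3.691 = 10401 m.
Barometric formula: P = P₀ exp(−z/H).
z/H = 6940.0/10401 = 0.66724; exp(−0.66724) = 0.51312.
P = 556.5 × 0.51312 = 285.55 Pa.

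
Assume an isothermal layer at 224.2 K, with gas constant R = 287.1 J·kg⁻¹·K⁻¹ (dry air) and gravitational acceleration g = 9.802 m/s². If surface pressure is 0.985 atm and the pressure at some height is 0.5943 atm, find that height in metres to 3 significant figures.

Scale height: H = RT/g = 287.1 × 224.2 / 9.802 = 6566.8 m.
Invert the barometric formula: z = H ln(P₀/P).
P₀/P = 0.985/0.5943 = 1.6574; ln(1.6574) = 0.50525.
z = 6566.8 × 0.50525 = 3317.9 m.

z ≈ 3320 m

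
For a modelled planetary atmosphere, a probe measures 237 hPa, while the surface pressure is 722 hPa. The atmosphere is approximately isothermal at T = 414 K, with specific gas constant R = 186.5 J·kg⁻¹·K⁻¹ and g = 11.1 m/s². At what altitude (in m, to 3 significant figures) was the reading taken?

z ≈ 7750 m

Scale height: H = RT/g = 186.5 × 414 / 11.1 = 6955.9 m.
Invert the barometric formula: z = H ln(P₀/P).
P₀/P = 722/237 = 3.0464; ln(3.0464) = 1.1140.
z = 6955.9 × 1.1140 = 7748.9 m.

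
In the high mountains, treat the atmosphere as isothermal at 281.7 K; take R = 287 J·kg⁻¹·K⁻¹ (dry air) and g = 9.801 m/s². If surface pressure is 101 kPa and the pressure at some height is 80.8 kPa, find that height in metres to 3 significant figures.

Scale height: H = RT/g = 287 × 281.7 / 9.801 = 8248.9 m.
Invert the barometric formula: z = H ln(P₀/P).
P₀/P = 101/80.8 = 1.2500; ln(1.2500) = 0.22314.
z = 8248.9 × 0.22314 = 1840.7 m.

z ≈ 1840 m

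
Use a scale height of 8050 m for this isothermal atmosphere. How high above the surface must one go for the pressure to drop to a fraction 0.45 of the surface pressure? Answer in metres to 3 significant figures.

Set P/P₀ = exp(−z/H) = 0.45, so z = −H ln(0.45).
−ln(0.45) = 0.79851; z = 8050.0 × 0.79851 = 6428.0 m.

z ≈ 6430 m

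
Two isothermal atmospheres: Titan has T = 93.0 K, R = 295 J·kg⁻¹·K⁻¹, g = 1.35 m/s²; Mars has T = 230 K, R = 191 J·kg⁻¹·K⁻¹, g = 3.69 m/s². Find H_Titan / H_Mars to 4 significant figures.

H = RT/g for each body.
H_Titan = 295 × 93.0 / 1.35 = 20322 m.
H_Mars = 191 × 230 / 3.69 = 11905 m.
H_Titan/H_Mars = 20322/11905 = 1.7070.

H_Titan/H_Mars ≈ 1.707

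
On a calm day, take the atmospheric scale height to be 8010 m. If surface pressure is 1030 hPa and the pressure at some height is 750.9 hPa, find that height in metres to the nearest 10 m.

Invert the barometric formula: z = H ln(P₀/P).
P₀/P = 1030/750.9 = 1.3717; ln(1.3717) = 0.31605.
z = 8010.0 × 0.31605 = 2531.6 m.

z ≈ 2530 m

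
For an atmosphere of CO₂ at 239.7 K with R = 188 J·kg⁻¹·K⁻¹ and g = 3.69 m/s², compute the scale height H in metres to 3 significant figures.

H ≈ 12200 m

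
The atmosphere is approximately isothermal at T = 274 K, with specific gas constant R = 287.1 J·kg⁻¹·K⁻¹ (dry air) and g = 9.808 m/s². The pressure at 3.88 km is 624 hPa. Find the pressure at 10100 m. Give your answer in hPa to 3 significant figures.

P ≈ 287 hPa

Scale height: H = RT/g = 287.1 × 274 / 9.808 = 8020.5 m.
Between two levels, P₂ = P₁ exp(−Δz/H) with Δz = z₂ − z₁.
Δz = 10100 − 3880.0 = 6220.0 m; Δz/H = 6220.0/8020.5 = 0.77551.
P₂ = 624 × exp(−0.77551) = 624 × 0.46047 = 287.33 hPa.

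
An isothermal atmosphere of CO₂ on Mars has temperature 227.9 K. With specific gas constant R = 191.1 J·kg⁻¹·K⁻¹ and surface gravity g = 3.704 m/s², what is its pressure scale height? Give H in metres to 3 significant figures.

The scale height of an isothermal atmosphere is H = RT/g.
H = 191.1 × 227.9 / 3.704 = 43552/3.704 = 11758 m.

H ≈ 11800 m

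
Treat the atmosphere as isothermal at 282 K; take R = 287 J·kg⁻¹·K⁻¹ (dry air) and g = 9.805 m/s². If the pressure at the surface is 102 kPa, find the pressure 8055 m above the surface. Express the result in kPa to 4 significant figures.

P ≈ 38.44 kPa

Scale height: H = RT/g = 287 × 282 / 9.805 = 8254.4 m.
Barometric formula: P = P₀ exp(−z/H).
z/H = 8055.0/8254.4 = 0.97584; exp(−0.97584) = 0.37688.
P = 102 × 0.37688 = 38.442 kPa.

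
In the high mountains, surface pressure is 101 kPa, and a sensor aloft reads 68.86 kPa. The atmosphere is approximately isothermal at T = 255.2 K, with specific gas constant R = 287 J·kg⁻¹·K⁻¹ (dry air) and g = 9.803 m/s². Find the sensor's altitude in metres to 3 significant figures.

Scale height: H = RT/g = 287 × 255.2 / 9.803 = 7471.4 m.
Invert the barometric formula: z = H ln(P₀/P).
P₀/P = 101/68.86 = 1.4667; ln(1.4667) = 0.38301.
z = 7471.4 × 0.38301 = 2861.6 m.

z ≈ 2860 m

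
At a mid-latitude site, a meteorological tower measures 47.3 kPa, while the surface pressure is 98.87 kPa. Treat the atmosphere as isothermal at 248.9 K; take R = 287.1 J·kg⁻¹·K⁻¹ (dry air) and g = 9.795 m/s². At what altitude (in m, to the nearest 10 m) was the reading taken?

Scale height: H = RT/g = 287.1 × 248.9 / 9.795 = 7295.5 m.
Invert the barometric formula: z = H ln(P₀/P).
P₀/P = 98.87/47.3 = 2.0903; ln(2.0903) = 0.73731.
z = 7295.5 × 0.73731 = 5379.0 m.

z ≈ 5380 m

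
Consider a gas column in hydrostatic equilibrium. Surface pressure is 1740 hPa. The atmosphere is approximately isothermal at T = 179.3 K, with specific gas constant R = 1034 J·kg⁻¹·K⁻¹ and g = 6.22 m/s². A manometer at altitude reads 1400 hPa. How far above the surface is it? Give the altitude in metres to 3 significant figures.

z ≈ 6480 m

Scale height: H = RT/g = 1034 × 179.3 / 6.22 = 29806 m.
Invert the barometric formula: z = H ln(P₀/P).
P₀/P = 1740/1400 = 1.2429; ln(1.2429) = 0.21745.
z = 29806 × 0.21745 = 6481.3 m.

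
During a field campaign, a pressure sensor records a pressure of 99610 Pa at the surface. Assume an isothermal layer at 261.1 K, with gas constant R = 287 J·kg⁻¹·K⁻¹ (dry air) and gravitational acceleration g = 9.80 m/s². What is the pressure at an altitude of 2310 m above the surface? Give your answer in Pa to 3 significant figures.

P ≈ 73600 Pa

Scale height: H = RT/g = 287 × 261.1 / 9.80 = 7646.5 m.
Barometric formula: P = P₀ exp(−z/H).
z/H = 2310.0/7646.5 = 0.30210; exp(−0.30210) = 0.73926.
P = 99610 × 0.73926 = 73638 Pa.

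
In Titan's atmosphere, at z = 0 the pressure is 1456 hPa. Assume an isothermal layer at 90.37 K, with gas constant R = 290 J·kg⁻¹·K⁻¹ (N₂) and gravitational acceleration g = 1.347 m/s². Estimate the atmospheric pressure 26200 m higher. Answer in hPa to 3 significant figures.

P ≈ 379 hPa

Scale height: H = RT/g = 290 × 90.37 / 1.347 = 19456 m.
Barometric formula: P = P₀ exp(−z/H).
z/H = 26200/19456 = 1.3466; exp(−1.3466) = 0.26012.
P = 1456 × 0.26012 = 378.73 hPa.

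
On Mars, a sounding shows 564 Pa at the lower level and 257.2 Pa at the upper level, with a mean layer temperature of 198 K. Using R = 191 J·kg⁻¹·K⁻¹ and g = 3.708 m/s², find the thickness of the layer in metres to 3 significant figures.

Δz ≈ 8010 m

Hypsometric equation: Δz = (R T̄/g) ln(P₁/P₂).
R T̄/g = 191 × 198 / 3.708 = 10199 m.
ln(564/257.2) = ln(2.1928) = 0.78518.
Δz = 10199 × 0.78518 = 8008.1 m.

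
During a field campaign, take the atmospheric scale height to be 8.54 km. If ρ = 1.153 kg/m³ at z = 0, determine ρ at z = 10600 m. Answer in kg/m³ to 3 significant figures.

ρ ≈ 0.333 kg/m³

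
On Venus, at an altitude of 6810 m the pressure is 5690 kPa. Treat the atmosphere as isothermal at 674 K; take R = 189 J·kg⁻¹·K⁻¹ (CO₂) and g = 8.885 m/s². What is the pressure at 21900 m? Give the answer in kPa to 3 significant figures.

Scale height: H = RT/g = 189 × 674 / 8.885 = 14337 m.
Between two levels, P₂ = P₁ exp(−Δz/H) with Δz = z₂ − z₁.
Δz = 21900 − 6810.0 = 15090 m; Δz/H = 15090/14337 = 1.0525.
P₂ = 5690 × exp(−1.0525) = 5690 × 0.34906 = 1986.2 kPa.

P ≈ 1990 kPa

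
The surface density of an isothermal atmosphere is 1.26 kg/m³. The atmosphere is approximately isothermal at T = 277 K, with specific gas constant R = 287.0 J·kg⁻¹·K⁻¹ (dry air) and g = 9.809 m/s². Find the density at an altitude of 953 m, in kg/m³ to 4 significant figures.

Scale height: H = RT/g = 287.0 × 277 / 9.809 = 8104.7 m.
In an isothermal atmosphere, density decays like pressure: ρ = ρ₀ exp(−z/H).
z/H = 953.00/8104.7 = 0.11759; exp(−0.11759) = 0.88906.
ρ = 1.26 × 0.88906 = 1.1202 kg/m³.

ρ ≈ 1.120 kg/m³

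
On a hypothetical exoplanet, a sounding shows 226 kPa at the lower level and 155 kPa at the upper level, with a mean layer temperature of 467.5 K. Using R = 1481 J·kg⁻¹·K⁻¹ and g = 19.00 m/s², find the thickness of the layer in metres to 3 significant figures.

Δz ≈ 13700 m

Hypsometric equation: Δz = (R T̄/g) ln(P₁/P₂).
R T̄/g = 1481 × 467.5 / 19.00 = 36440 m.
ln(226/155) = ln(1.4581) = 0.37713.
Δz = 36440 × 0.37713 = 13743 m.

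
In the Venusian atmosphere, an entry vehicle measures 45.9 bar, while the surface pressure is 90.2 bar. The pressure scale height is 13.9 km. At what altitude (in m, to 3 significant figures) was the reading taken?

z ≈ 9390 m

Invert the barometric formula: z = H ln(P₀/P).
P₀/P = 90.2/45.9 = 1.9651; ln(1.9651) = 0.67554.
z = 13900 × 0.67554 = 9390.0 m.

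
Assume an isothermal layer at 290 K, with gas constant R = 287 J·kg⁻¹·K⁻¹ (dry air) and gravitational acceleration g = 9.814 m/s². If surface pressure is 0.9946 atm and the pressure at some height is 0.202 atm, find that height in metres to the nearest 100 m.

z ≈ 13500 m

Scale height: H = RT/g = 287 × 290 / 9.814 = 8480.7 m.
Invert the barometric formula: z = H ln(P₀/P).
P₀/P = 0.9946/0.202 = 4.9238; ln(4.9238) = 1.5941.
z = 8480.7 × 1.5941 = 13519 m.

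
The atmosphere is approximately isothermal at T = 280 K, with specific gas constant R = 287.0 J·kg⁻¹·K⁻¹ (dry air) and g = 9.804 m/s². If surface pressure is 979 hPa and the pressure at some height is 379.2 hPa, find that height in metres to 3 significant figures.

z ≈ 7770 m

Scale height: H = RT/g = 287.0 × 280 / 9.804 = 8196.7 m.
Invert the barometric formula: z = H ln(P₀/P).
P₀/P = 979/379.2 = 2.5818; ln(2.5818) = 0.94849.
z = 8196.7 × 0.94849 = 7774.5 m.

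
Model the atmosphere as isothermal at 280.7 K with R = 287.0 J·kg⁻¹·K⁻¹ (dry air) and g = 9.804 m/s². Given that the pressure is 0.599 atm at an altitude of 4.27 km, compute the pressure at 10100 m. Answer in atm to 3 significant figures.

P ≈ 0.295 atm

Scale height: H = RT/g = 287.0 × 280.7 / 9.804 = 8217.1 m.
Between two levels, P₂ = P₁ exp(−Δz/H) with Δz = z₂ − z₁.
Δz = 10100 − 4270.0 = 5830.0 m; Δz/H = 5830.0/8217.1 = 0.70950.
P₂ = 0.599 × exp(−0.70950) = 0.599 × 0.49189 = 0.29464 atm.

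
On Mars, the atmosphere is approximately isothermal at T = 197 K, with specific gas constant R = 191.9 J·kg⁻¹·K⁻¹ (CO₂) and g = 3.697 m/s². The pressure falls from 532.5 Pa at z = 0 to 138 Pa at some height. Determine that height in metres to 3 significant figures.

z ≈ 13800 m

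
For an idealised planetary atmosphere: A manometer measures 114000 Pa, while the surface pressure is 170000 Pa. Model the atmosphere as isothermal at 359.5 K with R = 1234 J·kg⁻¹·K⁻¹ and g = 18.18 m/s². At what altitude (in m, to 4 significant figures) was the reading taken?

z ≈ 9751 m

Scale height: H = RT/g = 1234 × 359.5 / 18.18 = 24402 m.
Invert the barometric formula: z = H ln(P₀/P).
P₀/P = 170000/114000 = 1.4912; ln(1.4912) = 0.39958.
z = 24402 × 0.39958 = 9750.6 m.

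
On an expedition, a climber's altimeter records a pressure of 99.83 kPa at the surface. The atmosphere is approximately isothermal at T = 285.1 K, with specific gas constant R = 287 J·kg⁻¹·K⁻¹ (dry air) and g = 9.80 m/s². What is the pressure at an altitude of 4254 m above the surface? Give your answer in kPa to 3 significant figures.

P ≈ 60.0 kPa

Scale height: H = RT/g = 287 × 285.1 / 9.80 = 8349.4 m.
Barometric formula: P = P₀ exp(−z/H).
z/H = 4254.0/8349.4 = 0.50950; exp(−0.50950) = 0.60080.
P = 99.83 × 0.60080 = 59.978 kPa.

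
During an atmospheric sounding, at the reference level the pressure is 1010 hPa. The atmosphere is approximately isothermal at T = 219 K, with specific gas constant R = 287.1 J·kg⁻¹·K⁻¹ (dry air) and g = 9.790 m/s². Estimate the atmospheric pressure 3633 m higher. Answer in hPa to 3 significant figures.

P ≈ 574 hPa

Scale height: H = RT/g = 287.1 × 219 / 9.790 = 6422.4 m.
Barometric formula: P = P₀ exp(−z/H).
z/H = 3633.0/6422.4 = 0.56568; exp(−0.56568) = 0.56797.
P = 1010 × 0.56797 = 573.65 hPa.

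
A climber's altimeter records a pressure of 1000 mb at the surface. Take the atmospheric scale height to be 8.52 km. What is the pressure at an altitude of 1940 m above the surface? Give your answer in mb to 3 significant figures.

Barometric formula: P = P₀ exp(−z/H).
z/H = 1940.0/8520.0 = 0.22770; exp(−0.22770) = 0.79636.
P = 1000 × 0.79636 = 796.36 mb.

P ≈ 796 mb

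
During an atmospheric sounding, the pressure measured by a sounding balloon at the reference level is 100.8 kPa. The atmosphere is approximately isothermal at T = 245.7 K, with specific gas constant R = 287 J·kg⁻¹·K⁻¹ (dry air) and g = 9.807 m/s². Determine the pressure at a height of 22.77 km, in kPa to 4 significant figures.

P ≈ 4.248 kPa

Scale height: H = RT/g = 287 × 245.7 / 9.807 = 7190.4 m.
Barometric formula: P = P₀ exp(−z/H).
z/H = 22770/7190.4 = 3.1667; exp(−3.1667) = 0.042142.
P = 100.8 × 0.042142 = 4.2479 kPa.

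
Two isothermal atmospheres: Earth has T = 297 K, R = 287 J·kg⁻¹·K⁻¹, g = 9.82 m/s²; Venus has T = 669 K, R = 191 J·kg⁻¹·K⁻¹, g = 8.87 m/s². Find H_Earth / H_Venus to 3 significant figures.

H_Earth/H_Venus ≈ 0.603

H = RT/g for each body.
H_Earth = 287 × 297 / 9.82 = 8680.1 m.
H_Venus = 191 × 669 / 8.87 = 14406 m.
H_Earth/H_Venus = 8680.1/14406 = 0.60253.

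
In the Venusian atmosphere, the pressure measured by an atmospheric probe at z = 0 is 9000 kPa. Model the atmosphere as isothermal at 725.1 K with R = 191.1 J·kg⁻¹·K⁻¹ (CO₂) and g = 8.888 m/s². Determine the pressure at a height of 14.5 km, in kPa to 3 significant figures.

Scale height: H = RT/g = 191.1 × 725.1 / 8.888 = 15590 m.
Barometric formula: P = P₀ exp(−z/H).
z/H = 14500/15590 = 0.93008; exp(−0.93008) = 0.39452.
P = 9000 × 0.39452 = 3550.7 kPa.

P ≈ 3550 kPa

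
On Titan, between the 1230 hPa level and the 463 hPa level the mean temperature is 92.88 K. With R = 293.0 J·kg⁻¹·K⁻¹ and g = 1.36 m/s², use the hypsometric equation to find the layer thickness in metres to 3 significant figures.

Hypsometric equation: Δz = (R T̄/g) ln(P₁/P₂).
R T̄/g = 293.0 × 92.88 / 1.36 = 20010 m.
ln(1230/463) = ln(2.6566) = 0.97705.
Δz = 20010 × 0.97705 = 19551 m.

Δz ≈ 19600 m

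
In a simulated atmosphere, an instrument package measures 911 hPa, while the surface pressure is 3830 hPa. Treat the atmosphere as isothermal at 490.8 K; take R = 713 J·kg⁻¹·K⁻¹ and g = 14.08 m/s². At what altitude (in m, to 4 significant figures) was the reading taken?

Scale height: H = RT/g = 713 × 490.8 / 14.08 = 24854 m.
Invert the barometric formula: z = H ln(P₀/P).
P₀/P = 3830/911 = 4.2042; ln(4.2042) = 1.4361.
z = 24854 × 1.4361 = 35693 m.

z ≈ 35690 m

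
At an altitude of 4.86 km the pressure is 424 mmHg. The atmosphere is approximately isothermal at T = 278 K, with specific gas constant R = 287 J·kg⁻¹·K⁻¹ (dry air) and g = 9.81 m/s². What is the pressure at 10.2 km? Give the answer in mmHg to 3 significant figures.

Scale height: H = RT/g = 287 × 278 / 9.81 = 8133.1 m.
Between two levels, P₂ = P₁ exp(−Δz/H) with Δz = z₂ − z₁.
Δz = 10200 − 4860.0 = 5340.0 m; Δz/H = 5340.0/8133.1 = 0.65658.
P₂ = 424 × exp(−0.65658) = 424 × 0.51862 = 219.89 mmHg.

P ≈ 220 mmHg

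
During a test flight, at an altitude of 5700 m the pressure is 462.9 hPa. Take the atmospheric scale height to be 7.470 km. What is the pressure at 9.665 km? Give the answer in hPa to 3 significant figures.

P ≈ 272 hPa

Between two levels, P₂ = P₁ exp(−Δz/H) with Δz = z₂ − z₁.
Δz = 9665.0 − 5700.0 = 3965.0 m; Δz/H = 3965.0/7470.0 = 0.53079.
P₂ = 462.9 × exp(−0.53079) = 462.9 × 0.58814 = 272.25 hPa.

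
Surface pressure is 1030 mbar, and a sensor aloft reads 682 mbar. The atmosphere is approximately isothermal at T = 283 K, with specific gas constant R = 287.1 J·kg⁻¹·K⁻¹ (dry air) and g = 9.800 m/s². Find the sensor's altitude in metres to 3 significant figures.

Scale height: H = RT/g = 287.1 × 283 / 9.800 = 8290.7 m.
Invert the barometric formula: z = H ln(P₀/P).
P₀/P = 1030/682 = 1.5103; ln(1.5103) = 0.41231.
z = 8290.7 × 0.41231 = 3418.3 m.

z ≈ 3420 m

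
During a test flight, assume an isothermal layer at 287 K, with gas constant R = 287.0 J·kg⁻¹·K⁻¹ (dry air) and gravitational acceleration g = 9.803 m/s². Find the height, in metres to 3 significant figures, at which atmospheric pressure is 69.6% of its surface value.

z ≈ 3050 m

Scale height: H = RT/g = 287.0 × 287 / 9.803 = 8402.4 m.
Set P/P₀ = exp(−z/H) = 0.696, so z = −H ln(0.696).
−ln(0.696) = 0.36241; z = 8402.4 × 0.36241 = 3045.1 m.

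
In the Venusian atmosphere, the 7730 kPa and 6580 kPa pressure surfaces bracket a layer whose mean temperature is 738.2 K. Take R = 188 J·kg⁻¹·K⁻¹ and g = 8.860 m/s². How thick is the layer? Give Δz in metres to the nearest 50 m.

Hypsometric equation: Δz = (R T̄/g) ln(P₁/P₂).
R T̄/g = 188 × 738.2 / 8.860 = 15664 m.
ln(7730/6580) = ln(1.1748) = 0.16110.
Δz = 15664 × 0.16110 = 2523.5 m.

Δz ≈ 2500 m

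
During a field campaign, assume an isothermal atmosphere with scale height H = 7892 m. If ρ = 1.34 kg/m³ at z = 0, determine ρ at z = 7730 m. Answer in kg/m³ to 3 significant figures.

ρ ≈ 0.503 kg/m³

In an isothermal atmosphere, density decays like pressure: ρ = ρ₀ exp(−z/H).
z/H = 7730.0/7892.0 = 0.97947; exp(−0.97947) = 0.37551.
ρ = 1.34 × 0.37551 = 0.50318 kg/m³.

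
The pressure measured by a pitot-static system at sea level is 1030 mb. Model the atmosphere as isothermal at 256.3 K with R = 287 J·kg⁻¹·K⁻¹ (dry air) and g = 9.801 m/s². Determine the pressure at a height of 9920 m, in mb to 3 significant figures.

Scale height: H = RT/g = 287 × 256.3 / 9.801 = 7505.2 m.
Barometric formula: P = P₀ exp(−z/H).
z/H = 9920.0/7505.2 = 1.3218; exp(−1.3218) = 0.26665.
P = 1030 × 0.26665 = 274.65 mb.

P ≈ 275 mb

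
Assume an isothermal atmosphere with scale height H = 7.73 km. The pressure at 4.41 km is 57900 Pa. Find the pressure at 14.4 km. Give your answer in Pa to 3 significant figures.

Between two levels, P₂ = P₁ exp(−Δz/H) with Δz = z₂ − z₁.
Δz = 14400 − 4410.0 = 9990.0 m; Δz/H = 9990.0/7730.0 = 1.2924.
P₂ = 57900 × exp(−1.2924) = 57900 × 0.27461 = 15900 Pa.

P ≈ 15900 Pa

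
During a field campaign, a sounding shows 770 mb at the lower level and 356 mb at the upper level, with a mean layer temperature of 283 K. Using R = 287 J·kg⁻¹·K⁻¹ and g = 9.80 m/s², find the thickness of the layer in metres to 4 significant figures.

Δz ≈ 6394 m

Hypsometric equation: Δz = (R T̄/g) ln(P₁/P₂).
R T̄/g = 287 × 283 / 9.80 = 8287.9 m.
ln(770/356) = ln(2.1629) = 0.77145.
Δz = 8287.9 × 0.77145 = 6393.7 m.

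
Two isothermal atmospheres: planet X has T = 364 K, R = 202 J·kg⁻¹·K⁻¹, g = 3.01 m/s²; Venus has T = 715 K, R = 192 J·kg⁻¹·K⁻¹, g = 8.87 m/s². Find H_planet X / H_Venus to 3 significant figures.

H = RT/g for each body.
H_planet X = 202 × 364 / 3.01 = 24428 m.
H_Venus = 192 × 715 / 8.87 = 15477 m.
H_planet X/H_Venus = 24428/15477 = 1.5783.

H_planet X/H_Venus ≈ 1.58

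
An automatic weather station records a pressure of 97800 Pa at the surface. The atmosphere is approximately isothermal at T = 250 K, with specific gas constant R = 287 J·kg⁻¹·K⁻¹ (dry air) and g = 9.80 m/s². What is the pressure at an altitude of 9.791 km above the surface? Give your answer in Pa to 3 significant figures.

Scale height: H = RT/g = 287 × 250 / 9.80 = 7321.4 m.
Barometric formula: P = P₀ exp(−z/H).
z/H = 9791.0/7321.4 = 1.3373; exp(−1.3373) = 0.26255.
P = 97800 × 0.26255 = 25677 Pa.

P ≈ 25700 Pa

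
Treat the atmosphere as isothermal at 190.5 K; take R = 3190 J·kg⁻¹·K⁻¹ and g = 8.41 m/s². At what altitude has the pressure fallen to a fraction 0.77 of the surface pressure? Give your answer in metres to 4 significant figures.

z ≈ 18890 m

Scale height: H = RT/g = 3190 × 190.5 / 8.41 = 72259 m.
Set P/P₀ = exp(−z/H) = 0.77, so z = −H ln(0.77).
−ln(0.77) = 0.26136; z = 72259 × 0.26136 = 18886 m.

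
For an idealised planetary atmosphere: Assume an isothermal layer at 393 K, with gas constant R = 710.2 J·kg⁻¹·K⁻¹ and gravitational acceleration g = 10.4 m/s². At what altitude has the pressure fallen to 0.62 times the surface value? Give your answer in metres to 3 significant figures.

z ≈ 12800 m

Scale height: H = RT/g = 710.2 × 393 / 10.4 = 26837 m.
Set P/P₀ = exp(−z/H) = 0.62, so z = −H ln(0.62).
−ln(0.62) = 0.47804; z = 26837 × 0.47804 = 12829 m.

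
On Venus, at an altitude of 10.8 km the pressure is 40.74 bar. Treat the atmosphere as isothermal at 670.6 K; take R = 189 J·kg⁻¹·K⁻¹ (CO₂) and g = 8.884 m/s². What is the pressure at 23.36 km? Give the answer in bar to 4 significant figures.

Scale height: H = RT/g = 189 × 670.6 / 8.884 = 14266 m.
Between two levels, P₂ = P₁ exp(−Δz/H) with Δz = z₂ − z₁.
Δz = 23360 − 10800 = 12560 m; Δz/H = 12560/14266 = 0.88041.
P₂ = 40.74 × exp(−0.88041) = 40.74 × 0.41461 = 16.891 bar.

P ≈ 16.89 bar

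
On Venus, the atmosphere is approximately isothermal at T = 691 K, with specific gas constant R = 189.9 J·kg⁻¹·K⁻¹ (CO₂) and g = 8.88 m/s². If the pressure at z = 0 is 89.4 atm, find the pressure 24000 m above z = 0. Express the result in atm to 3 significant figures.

P ≈ 17.6 atm

Scale height: H = RT/g = 189.9 × 691 / 8.88 = 14777 m.
Barometric formula: P = P₀ exp(−z/H).
z/H = 24000/14777 = 1.6241; exp(−1.6241) = 0.19709.
P = 89.4 × 0.19709 = 17.620 atm.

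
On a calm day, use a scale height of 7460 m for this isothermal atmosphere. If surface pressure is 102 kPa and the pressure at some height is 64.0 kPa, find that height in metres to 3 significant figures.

Invert the barometric formula: z = H ln(P₀/P).
P₀/P = 102/64.0 = 1.5938; ln(1.5938) = 0.46612.
z = 7460.0 × 0.46612 = 3477.3 m.

z ≈ 3480 m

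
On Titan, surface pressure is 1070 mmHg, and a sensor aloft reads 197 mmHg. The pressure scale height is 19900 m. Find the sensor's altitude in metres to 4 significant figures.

z ≈ 33670 m

Invert the barometric formula: z = H ln(P₀/P).
P₀/P = 1070/197 = 5.4315; ln(5.4315) = 1.6922.
z = 19900 × 1.6922 = 33675 m.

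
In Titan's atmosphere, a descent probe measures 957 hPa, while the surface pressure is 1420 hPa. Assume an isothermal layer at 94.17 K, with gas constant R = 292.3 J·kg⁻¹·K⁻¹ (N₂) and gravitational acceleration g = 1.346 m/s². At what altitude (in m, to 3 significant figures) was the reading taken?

z ≈ 8070 m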